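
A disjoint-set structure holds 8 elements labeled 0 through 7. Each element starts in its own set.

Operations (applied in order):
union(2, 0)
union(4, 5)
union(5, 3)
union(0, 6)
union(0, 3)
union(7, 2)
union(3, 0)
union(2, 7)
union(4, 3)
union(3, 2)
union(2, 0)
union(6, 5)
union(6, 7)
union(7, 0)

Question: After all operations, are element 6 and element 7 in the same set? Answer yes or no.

Step 1: union(2, 0) -> merged; set of 2 now {0, 2}
Step 2: union(4, 5) -> merged; set of 4 now {4, 5}
Step 3: union(5, 3) -> merged; set of 5 now {3, 4, 5}
Step 4: union(0, 6) -> merged; set of 0 now {0, 2, 6}
Step 5: union(0, 3) -> merged; set of 0 now {0, 2, 3, 4, 5, 6}
Step 6: union(7, 2) -> merged; set of 7 now {0, 2, 3, 4, 5, 6, 7}
Step 7: union(3, 0) -> already same set; set of 3 now {0, 2, 3, 4, 5, 6, 7}
Step 8: union(2, 7) -> already same set; set of 2 now {0, 2, 3, 4, 5, 6, 7}
Step 9: union(4, 3) -> already same set; set of 4 now {0, 2, 3, 4, 5, 6, 7}
Step 10: union(3, 2) -> already same set; set of 3 now {0, 2, 3, 4, 5, 6, 7}
Step 11: union(2, 0) -> already same set; set of 2 now {0, 2, 3, 4, 5, 6, 7}
Step 12: union(6, 5) -> already same set; set of 6 now {0, 2, 3, 4, 5, 6, 7}
Step 13: union(6, 7) -> already same set; set of 6 now {0, 2, 3, 4, 5, 6, 7}
Step 14: union(7, 0) -> already same set; set of 7 now {0, 2, 3, 4, 5, 6, 7}
Set of 6: {0, 2, 3, 4, 5, 6, 7}; 7 is a member.

Answer: yes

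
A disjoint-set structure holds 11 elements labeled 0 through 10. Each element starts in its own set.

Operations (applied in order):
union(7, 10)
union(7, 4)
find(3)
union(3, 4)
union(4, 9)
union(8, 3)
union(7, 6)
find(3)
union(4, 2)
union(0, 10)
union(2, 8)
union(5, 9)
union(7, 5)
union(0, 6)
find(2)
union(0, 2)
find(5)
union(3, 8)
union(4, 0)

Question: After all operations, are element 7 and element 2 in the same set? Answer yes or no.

Answer: yes

Derivation:
Step 1: union(7, 10) -> merged; set of 7 now {7, 10}
Step 2: union(7, 4) -> merged; set of 7 now {4, 7, 10}
Step 3: find(3) -> no change; set of 3 is {3}
Step 4: union(3, 4) -> merged; set of 3 now {3, 4, 7, 10}
Step 5: union(4, 9) -> merged; set of 4 now {3, 4, 7, 9, 10}
Step 6: union(8, 3) -> merged; set of 8 now {3, 4, 7, 8, 9, 10}
Step 7: union(7, 6) -> merged; set of 7 now {3, 4, 6, 7, 8, 9, 10}
Step 8: find(3) -> no change; set of 3 is {3, 4, 6, 7, 8, 9, 10}
Step 9: union(4, 2) -> merged; set of 4 now {2, 3, 4, 6, 7, 8, 9, 10}
Step 10: union(0, 10) -> merged; set of 0 now {0, 2, 3, 4, 6, 7, 8, 9, 10}
Step 11: union(2, 8) -> already same set; set of 2 now {0, 2, 3, 4, 6, 7, 8, 9, 10}
Step 12: union(5, 9) -> merged; set of 5 now {0, 2, 3, 4, 5, 6, 7, 8, 9, 10}
Step 13: union(7, 5) -> already same set; set of 7 now {0, 2, 3, 4, 5, 6, 7, 8, 9, 10}
Step 14: union(0, 6) -> already same set; set of 0 now {0, 2, 3, 4, 5, 6, 7, 8, 9, 10}
Step 15: find(2) -> no change; set of 2 is {0, 2, 3, 4, 5, 6, 7, 8, 9, 10}
Step 16: union(0, 2) -> already same set; set of 0 now {0, 2, 3, 4, 5, 6, 7, 8, 9, 10}
Step 17: find(5) -> no change; set of 5 is {0, 2, 3, 4, 5, 6, 7, 8, 9, 10}
Step 18: union(3, 8) -> already same set; set of 3 now {0, 2, 3, 4, 5, 6, 7, 8, 9, 10}
Step 19: union(4, 0) -> already same set; set of 4 now {0, 2, 3, 4, 5, 6, 7, 8, 9, 10}
Set of 7: {0, 2, 3, 4, 5, 6, 7, 8, 9, 10}; 2 is a member.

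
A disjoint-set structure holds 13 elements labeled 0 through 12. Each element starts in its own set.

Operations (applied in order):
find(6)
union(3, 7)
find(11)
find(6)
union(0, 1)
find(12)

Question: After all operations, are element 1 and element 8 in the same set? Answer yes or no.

Answer: no

Derivation:
Step 1: find(6) -> no change; set of 6 is {6}
Step 2: union(3, 7) -> merged; set of 3 now {3, 7}
Step 3: find(11) -> no change; set of 11 is {11}
Step 4: find(6) -> no change; set of 6 is {6}
Step 5: union(0, 1) -> merged; set of 0 now {0, 1}
Step 6: find(12) -> no change; set of 12 is {12}
Set of 1: {0, 1}; 8 is not a member.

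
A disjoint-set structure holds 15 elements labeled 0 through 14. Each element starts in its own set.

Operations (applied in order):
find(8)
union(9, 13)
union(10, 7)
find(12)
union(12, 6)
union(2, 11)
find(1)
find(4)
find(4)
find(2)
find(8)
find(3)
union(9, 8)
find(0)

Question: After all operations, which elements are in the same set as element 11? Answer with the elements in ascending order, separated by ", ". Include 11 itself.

Answer: 2, 11

Derivation:
Step 1: find(8) -> no change; set of 8 is {8}
Step 2: union(9, 13) -> merged; set of 9 now {9, 13}
Step 3: union(10, 7) -> merged; set of 10 now {7, 10}
Step 4: find(12) -> no change; set of 12 is {12}
Step 5: union(12, 6) -> merged; set of 12 now {6, 12}
Step 6: union(2, 11) -> merged; set of 2 now {2, 11}
Step 7: find(1) -> no change; set of 1 is {1}
Step 8: find(4) -> no change; set of 4 is {4}
Step 9: find(4) -> no change; set of 4 is {4}
Step 10: find(2) -> no change; set of 2 is {2, 11}
Step 11: find(8) -> no change; set of 8 is {8}
Step 12: find(3) -> no change; set of 3 is {3}
Step 13: union(9, 8) -> merged; set of 9 now {8, 9, 13}
Step 14: find(0) -> no change; set of 0 is {0}
Component of 11: {2, 11}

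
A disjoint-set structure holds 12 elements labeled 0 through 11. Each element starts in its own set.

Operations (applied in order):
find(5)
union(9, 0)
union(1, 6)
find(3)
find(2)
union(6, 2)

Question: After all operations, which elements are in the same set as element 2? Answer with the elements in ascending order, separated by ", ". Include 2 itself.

Answer: 1, 2, 6

Derivation:
Step 1: find(5) -> no change; set of 5 is {5}
Step 2: union(9, 0) -> merged; set of 9 now {0, 9}
Step 3: union(1, 6) -> merged; set of 1 now {1, 6}
Step 4: find(3) -> no change; set of 3 is {3}
Step 5: find(2) -> no change; set of 2 is {2}
Step 6: union(6, 2) -> merged; set of 6 now {1, 2, 6}
Component of 2: {1, 2, 6}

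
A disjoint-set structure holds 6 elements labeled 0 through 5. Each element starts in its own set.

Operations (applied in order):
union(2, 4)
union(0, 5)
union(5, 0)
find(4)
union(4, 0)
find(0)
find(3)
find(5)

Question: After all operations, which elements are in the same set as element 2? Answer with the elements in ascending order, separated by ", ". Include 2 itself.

Answer: 0, 2, 4, 5

Derivation:
Step 1: union(2, 4) -> merged; set of 2 now {2, 4}
Step 2: union(0, 5) -> merged; set of 0 now {0, 5}
Step 3: union(5, 0) -> already same set; set of 5 now {0, 5}
Step 4: find(4) -> no change; set of 4 is {2, 4}
Step 5: union(4, 0) -> merged; set of 4 now {0, 2, 4, 5}
Step 6: find(0) -> no change; set of 0 is {0, 2, 4, 5}
Step 7: find(3) -> no change; set of 3 is {3}
Step 8: find(5) -> no change; set of 5 is {0, 2, 4, 5}
Component of 2: {0, 2, 4, 5}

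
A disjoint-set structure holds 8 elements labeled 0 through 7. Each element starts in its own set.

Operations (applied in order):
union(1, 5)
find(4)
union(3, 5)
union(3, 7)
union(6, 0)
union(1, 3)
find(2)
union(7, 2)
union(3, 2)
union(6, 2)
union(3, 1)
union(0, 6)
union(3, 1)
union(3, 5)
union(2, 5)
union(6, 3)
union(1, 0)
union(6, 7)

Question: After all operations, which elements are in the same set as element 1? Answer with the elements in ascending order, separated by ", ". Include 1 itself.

Step 1: union(1, 5) -> merged; set of 1 now {1, 5}
Step 2: find(4) -> no change; set of 4 is {4}
Step 3: union(3, 5) -> merged; set of 3 now {1, 3, 5}
Step 4: union(3, 7) -> merged; set of 3 now {1, 3, 5, 7}
Step 5: union(6, 0) -> merged; set of 6 now {0, 6}
Step 6: union(1, 3) -> already same set; set of 1 now {1, 3, 5, 7}
Step 7: find(2) -> no change; set of 2 is {2}
Step 8: union(7, 2) -> merged; set of 7 now {1, 2, 3, 5, 7}
Step 9: union(3, 2) -> already same set; set of 3 now {1, 2, 3, 5, 7}
Step 10: union(6, 2) -> merged; set of 6 now {0, 1, 2, 3, 5, 6, 7}
Step 11: union(3, 1) -> already same set; set of 3 now {0, 1, 2, 3, 5, 6, 7}
Step 12: union(0, 6) -> already same set; set of 0 now {0, 1, 2, 3, 5, 6, 7}
Step 13: union(3, 1) -> already same set; set of 3 now {0, 1, 2, 3, 5, 6, 7}
Step 14: union(3, 5) -> already same set; set of 3 now {0, 1, 2, 3, 5, 6, 7}
Step 15: union(2, 5) -> already same set; set of 2 now {0, 1, 2, 3, 5, 6, 7}
Step 16: union(6, 3) -> already same set; set of 6 now {0, 1, 2, 3, 5, 6, 7}
Step 17: union(1, 0) -> already same set; set of 1 now {0, 1, 2, 3, 5, 6, 7}
Step 18: union(6, 7) -> already same set; set of 6 now {0, 1, 2, 3, 5, 6, 7}
Component of 1: {0, 1, 2, 3, 5, 6, 7}

Answer: 0, 1, 2, 3, 5, 6, 7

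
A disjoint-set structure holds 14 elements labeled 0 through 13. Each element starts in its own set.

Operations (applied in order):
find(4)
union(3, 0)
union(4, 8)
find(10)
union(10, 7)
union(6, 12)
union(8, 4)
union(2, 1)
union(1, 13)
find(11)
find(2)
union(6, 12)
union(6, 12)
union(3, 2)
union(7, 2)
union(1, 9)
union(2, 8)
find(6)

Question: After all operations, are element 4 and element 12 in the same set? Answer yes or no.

Step 1: find(4) -> no change; set of 4 is {4}
Step 2: union(3, 0) -> merged; set of 3 now {0, 3}
Step 3: union(4, 8) -> merged; set of 4 now {4, 8}
Step 4: find(10) -> no change; set of 10 is {10}
Step 5: union(10, 7) -> merged; set of 10 now {7, 10}
Step 6: union(6, 12) -> merged; set of 6 now {6, 12}
Step 7: union(8, 4) -> already same set; set of 8 now {4, 8}
Step 8: union(2, 1) -> merged; set of 2 now {1, 2}
Step 9: union(1, 13) -> merged; set of 1 now {1, 2, 13}
Step 10: find(11) -> no change; set of 11 is {11}
Step 11: find(2) -> no change; set of 2 is {1, 2, 13}
Step 12: union(6, 12) -> already same set; set of 6 now {6, 12}
Step 13: union(6, 12) -> already same set; set of 6 now {6, 12}
Step 14: union(3, 2) -> merged; set of 3 now {0, 1, 2, 3, 13}
Step 15: union(7, 2) -> merged; set of 7 now {0, 1, 2, 3, 7, 10, 13}
Step 16: union(1, 9) -> merged; set of 1 now {0, 1, 2, 3, 7, 9, 10, 13}
Step 17: union(2, 8) -> merged; set of 2 now {0, 1, 2, 3, 4, 7, 8, 9, 10, 13}
Step 18: find(6) -> no change; set of 6 is {6, 12}
Set of 4: {0, 1, 2, 3, 4, 7, 8, 9, 10, 13}; 12 is not a member.

Answer: no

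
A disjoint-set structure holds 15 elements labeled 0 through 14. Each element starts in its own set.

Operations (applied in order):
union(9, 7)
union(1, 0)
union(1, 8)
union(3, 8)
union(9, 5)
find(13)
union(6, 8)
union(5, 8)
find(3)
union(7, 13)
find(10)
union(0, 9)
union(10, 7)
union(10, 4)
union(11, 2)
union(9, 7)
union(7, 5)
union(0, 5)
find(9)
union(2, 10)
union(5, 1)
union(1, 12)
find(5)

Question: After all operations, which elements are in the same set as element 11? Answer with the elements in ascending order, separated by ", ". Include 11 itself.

Step 1: union(9, 7) -> merged; set of 9 now {7, 9}
Step 2: union(1, 0) -> merged; set of 1 now {0, 1}
Step 3: union(1, 8) -> merged; set of 1 now {0, 1, 8}
Step 4: union(3, 8) -> merged; set of 3 now {0, 1, 3, 8}
Step 5: union(9, 5) -> merged; set of 9 now {5, 7, 9}
Step 6: find(13) -> no change; set of 13 is {13}
Step 7: union(6, 8) -> merged; set of 6 now {0, 1, 3, 6, 8}
Step 8: union(5, 8) -> merged; set of 5 now {0, 1, 3, 5, 6, 7, 8, 9}
Step 9: find(3) -> no change; set of 3 is {0, 1, 3, 5, 6, 7, 8, 9}
Step 10: union(7, 13) -> merged; set of 7 now {0, 1, 3, 5, 6, 7, 8, 9, 13}
Step 11: find(10) -> no change; set of 10 is {10}
Step 12: union(0, 9) -> already same set; set of 0 now {0, 1, 3, 5, 6, 7, 8, 9, 13}
Step 13: union(10, 7) -> merged; set of 10 now {0, 1, 3, 5, 6, 7, 8, 9, 10, 13}
Step 14: union(10, 4) -> merged; set of 10 now {0, 1, 3, 4, 5, 6, 7, 8, 9, 10, 13}
Step 15: union(11, 2) -> merged; set of 11 now {2, 11}
Step 16: union(9, 7) -> already same set; set of 9 now {0, 1, 3, 4, 5, 6, 7, 8, 9, 10, 13}
Step 17: union(7, 5) -> already same set; set of 7 now {0, 1, 3, 4, 5, 6, 7, 8, 9, 10, 13}
Step 18: union(0, 5) -> already same set; set of 0 now {0, 1, 3, 4, 5, 6, 7, 8, 9, 10, 13}
Step 19: find(9) -> no change; set of 9 is {0, 1, 3, 4, 5, 6, 7, 8, 9, 10, 13}
Step 20: union(2, 10) -> merged; set of 2 now {0, 1, 2, 3, 4, 5, 6, 7, 8, 9, 10, 11, 13}
Step 21: union(5, 1) -> already same set; set of 5 now {0, 1, 2, 3, 4, 5, 6, 7, 8, 9, 10, 11, 13}
Step 22: union(1, 12) -> merged; set of 1 now {0, 1, 2, 3, 4, 5, 6, 7, 8, 9, 10, 11, 12, 13}
Step 23: find(5) -> no change; set of 5 is {0, 1, 2, 3, 4, 5, 6, 7, 8, 9, 10, 11, 12, 13}
Component of 11: {0, 1, 2, 3, 4, 5, 6, 7, 8, 9, 10, 11, 12, 13}

Answer: 0, 1, 2, 3, 4, 5, 6, 7, 8, 9, 10, 11, 12, 13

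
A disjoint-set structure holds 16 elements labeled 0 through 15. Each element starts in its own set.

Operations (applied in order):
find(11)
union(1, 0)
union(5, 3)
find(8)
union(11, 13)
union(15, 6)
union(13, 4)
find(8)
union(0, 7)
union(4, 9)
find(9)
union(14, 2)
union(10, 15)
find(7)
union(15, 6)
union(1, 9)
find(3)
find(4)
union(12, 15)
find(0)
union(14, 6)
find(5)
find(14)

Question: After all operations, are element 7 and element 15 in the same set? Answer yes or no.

Answer: no

Derivation:
Step 1: find(11) -> no change; set of 11 is {11}
Step 2: union(1, 0) -> merged; set of 1 now {0, 1}
Step 3: union(5, 3) -> merged; set of 5 now {3, 5}
Step 4: find(8) -> no change; set of 8 is {8}
Step 5: union(11, 13) -> merged; set of 11 now {11, 13}
Step 6: union(15, 6) -> merged; set of 15 now {6, 15}
Step 7: union(13, 4) -> merged; set of 13 now {4, 11, 13}
Step 8: find(8) -> no change; set of 8 is {8}
Step 9: union(0, 7) -> merged; set of 0 now {0, 1, 7}
Step 10: union(4, 9) -> merged; set of 4 now {4, 9, 11, 13}
Step 11: find(9) -> no change; set of 9 is {4, 9, 11, 13}
Step 12: union(14, 2) -> merged; set of 14 now {2, 14}
Step 13: union(10, 15) -> merged; set of 10 now {6, 10, 15}
Step 14: find(7) -> no change; set of 7 is {0, 1, 7}
Step 15: union(15, 6) -> already same set; set of 15 now {6, 10, 15}
Step 16: union(1, 9) -> merged; set of 1 now {0, 1, 4, 7, 9, 11, 13}
Step 17: find(3) -> no change; set of 3 is {3, 5}
Step 18: find(4) -> no change; set of 4 is {0, 1, 4, 7, 9, 11, 13}
Step 19: union(12, 15) -> merged; set of 12 now {6, 10, 12, 15}
Step 20: find(0) -> no change; set of 0 is {0, 1, 4, 7, 9, 11, 13}
Step 21: union(14, 6) -> merged; set of 14 now {2, 6, 10, 12, 14, 15}
Step 22: find(5) -> no change; set of 5 is {3, 5}
Step 23: find(14) -> no change; set of 14 is {2, 6, 10, 12, 14, 15}
Set of 7: {0, 1, 4, 7, 9, 11, 13}; 15 is not a member.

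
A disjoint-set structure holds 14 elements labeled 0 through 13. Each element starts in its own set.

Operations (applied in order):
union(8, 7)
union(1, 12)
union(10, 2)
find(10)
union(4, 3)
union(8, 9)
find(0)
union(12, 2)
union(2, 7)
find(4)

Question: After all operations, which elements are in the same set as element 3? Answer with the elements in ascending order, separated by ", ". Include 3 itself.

Answer: 3, 4

Derivation:
Step 1: union(8, 7) -> merged; set of 8 now {7, 8}
Step 2: union(1, 12) -> merged; set of 1 now {1, 12}
Step 3: union(10, 2) -> merged; set of 10 now {2, 10}
Step 4: find(10) -> no change; set of 10 is {2, 10}
Step 5: union(4, 3) -> merged; set of 4 now {3, 4}
Step 6: union(8, 9) -> merged; set of 8 now {7, 8, 9}
Step 7: find(0) -> no change; set of 0 is {0}
Step 8: union(12, 2) -> merged; set of 12 now {1, 2, 10, 12}
Step 9: union(2, 7) -> merged; set of 2 now {1, 2, 7, 8, 9, 10, 12}
Step 10: find(4) -> no change; set of 4 is {3, 4}
Component of 3: {3, 4}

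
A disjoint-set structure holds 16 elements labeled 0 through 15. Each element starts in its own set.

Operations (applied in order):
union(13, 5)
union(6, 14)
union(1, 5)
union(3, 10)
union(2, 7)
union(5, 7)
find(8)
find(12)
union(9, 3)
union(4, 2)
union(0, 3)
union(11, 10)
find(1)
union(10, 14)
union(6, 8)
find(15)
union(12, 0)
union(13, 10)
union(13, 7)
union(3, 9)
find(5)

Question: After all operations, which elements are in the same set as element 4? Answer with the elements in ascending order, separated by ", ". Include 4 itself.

Step 1: union(13, 5) -> merged; set of 13 now {5, 13}
Step 2: union(6, 14) -> merged; set of 6 now {6, 14}
Step 3: union(1, 5) -> merged; set of 1 now {1, 5, 13}
Step 4: union(3, 10) -> merged; set of 3 now {3, 10}
Step 5: union(2, 7) -> merged; set of 2 now {2, 7}
Step 6: union(5, 7) -> merged; set of 5 now {1, 2, 5, 7, 13}
Step 7: find(8) -> no change; set of 8 is {8}
Step 8: find(12) -> no change; set of 12 is {12}
Step 9: union(9, 3) -> merged; set of 9 now {3, 9, 10}
Step 10: union(4, 2) -> merged; set of 4 now {1, 2, 4, 5, 7, 13}
Step 11: union(0, 3) -> merged; set of 0 now {0, 3, 9, 10}
Step 12: union(11, 10) -> merged; set of 11 now {0, 3, 9, 10, 11}
Step 13: find(1) -> no change; set of 1 is {1, 2, 4, 5, 7, 13}
Step 14: union(10, 14) -> merged; set of 10 now {0, 3, 6, 9, 10, 11, 14}
Step 15: union(6, 8) -> merged; set of 6 now {0, 3, 6, 8, 9, 10, 11, 14}
Step 16: find(15) -> no change; set of 15 is {15}
Step 17: union(12, 0) -> merged; set of 12 now {0, 3, 6, 8, 9, 10, 11, 12, 14}
Step 18: union(13, 10) -> merged; set of 13 now {0, 1, 2, 3, 4, 5, 6, 7, 8, 9, 10, 11, 12, 13, 14}
Step 19: union(13, 7) -> already same set; set of 13 now {0, 1, 2, 3, 4, 5, 6, 7, 8, 9, 10, 11, 12, 13, 14}
Step 20: union(3, 9) -> already same set; set of 3 now {0, 1, 2, 3, 4, 5, 6, 7, 8, 9, 10, 11, 12, 13, 14}
Step 21: find(5) -> no change; set of 5 is {0, 1, 2, 3, 4, 5, 6, 7, 8, 9, 10, 11, 12, 13, 14}
Component of 4: {0, 1, 2, 3, 4, 5, 6, 7, 8, 9, 10, 11, 12, 13, 14}

Answer: 0, 1, 2, 3, 4, 5, 6, 7, 8, 9, 10, 11, 12, 13, 14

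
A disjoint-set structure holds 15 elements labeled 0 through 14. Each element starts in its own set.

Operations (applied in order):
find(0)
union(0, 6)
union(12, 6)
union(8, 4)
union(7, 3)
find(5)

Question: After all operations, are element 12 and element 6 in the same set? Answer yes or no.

Answer: yes

Derivation:
Step 1: find(0) -> no change; set of 0 is {0}
Step 2: union(0, 6) -> merged; set of 0 now {0, 6}
Step 3: union(12, 6) -> merged; set of 12 now {0, 6, 12}
Step 4: union(8, 4) -> merged; set of 8 now {4, 8}
Step 5: union(7, 3) -> merged; set of 7 now {3, 7}
Step 6: find(5) -> no change; set of 5 is {5}
Set of 12: {0, 6, 12}; 6 is a member.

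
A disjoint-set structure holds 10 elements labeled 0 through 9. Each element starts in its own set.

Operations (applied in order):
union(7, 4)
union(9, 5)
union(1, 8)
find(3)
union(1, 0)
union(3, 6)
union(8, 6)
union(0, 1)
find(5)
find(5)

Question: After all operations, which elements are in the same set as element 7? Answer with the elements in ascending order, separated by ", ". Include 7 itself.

Answer: 4, 7

Derivation:
Step 1: union(7, 4) -> merged; set of 7 now {4, 7}
Step 2: union(9, 5) -> merged; set of 9 now {5, 9}
Step 3: union(1, 8) -> merged; set of 1 now {1, 8}
Step 4: find(3) -> no change; set of 3 is {3}
Step 5: union(1, 0) -> merged; set of 1 now {0, 1, 8}
Step 6: union(3, 6) -> merged; set of 3 now {3, 6}
Step 7: union(8, 6) -> merged; set of 8 now {0, 1, 3, 6, 8}
Step 8: union(0, 1) -> already same set; set of 0 now {0, 1, 3, 6, 8}
Step 9: find(5) -> no change; set of 5 is {5, 9}
Step 10: find(5) -> no change; set of 5 is {5, 9}
Component of 7: {4, 7}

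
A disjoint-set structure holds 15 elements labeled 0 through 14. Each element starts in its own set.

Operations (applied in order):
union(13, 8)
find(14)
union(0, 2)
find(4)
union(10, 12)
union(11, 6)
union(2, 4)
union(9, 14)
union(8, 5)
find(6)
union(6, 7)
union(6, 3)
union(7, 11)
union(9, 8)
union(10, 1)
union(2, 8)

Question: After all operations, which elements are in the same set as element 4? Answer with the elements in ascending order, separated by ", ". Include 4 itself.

Step 1: union(13, 8) -> merged; set of 13 now {8, 13}
Step 2: find(14) -> no change; set of 14 is {14}
Step 3: union(0, 2) -> merged; set of 0 now {0, 2}
Step 4: find(4) -> no change; set of 4 is {4}
Step 5: union(10, 12) -> merged; set of 10 now {10, 12}
Step 6: union(11, 6) -> merged; set of 11 now {6, 11}
Step 7: union(2, 4) -> merged; set of 2 now {0, 2, 4}
Step 8: union(9, 14) -> merged; set of 9 now {9, 14}
Step 9: union(8, 5) -> merged; set of 8 now {5, 8, 13}
Step 10: find(6) -> no change; set of 6 is {6, 11}
Step 11: union(6, 7) -> merged; set of 6 now {6, 7, 11}
Step 12: union(6, 3) -> merged; set of 6 now {3, 6, 7, 11}
Step 13: union(7, 11) -> already same set; set of 7 now {3, 6, 7, 11}
Step 14: union(9, 8) -> merged; set of 9 now {5, 8, 9, 13, 14}
Step 15: union(10, 1) -> merged; set of 10 now {1, 10, 12}
Step 16: union(2, 8) -> merged; set of 2 now {0, 2, 4, 5, 8, 9, 13, 14}
Component of 4: {0, 2, 4, 5, 8, 9, 13, 14}

Answer: 0, 2, 4, 5, 8, 9, 13, 14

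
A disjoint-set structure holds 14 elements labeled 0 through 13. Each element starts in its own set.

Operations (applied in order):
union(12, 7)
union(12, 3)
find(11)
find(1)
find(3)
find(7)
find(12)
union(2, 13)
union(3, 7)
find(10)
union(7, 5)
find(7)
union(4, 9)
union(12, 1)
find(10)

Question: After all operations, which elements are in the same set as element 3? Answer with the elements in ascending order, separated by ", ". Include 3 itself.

Step 1: union(12, 7) -> merged; set of 12 now {7, 12}
Step 2: union(12, 3) -> merged; set of 12 now {3, 7, 12}
Step 3: find(11) -> no change; set of 11 is {11}
Step 4: find(1) -> no change; set of 1 is {1}
Step 5: find(3) -> no change; set of 3 is {3, 7, 12}
Step 6: find(7) -> no change; set of 7 is {3, 7, 12}
Step 7: find(12) -> no change; set of 12 is {3, 7, 12}
Step 8: union(2, 13) -> merged; set of 2 now {2, 13}
Step 9: union(3, 7) -> already same set; set of 3 now {3, 7, 12}
Step 10: find(10) -> no change; set of 10 is {10}
Step 11: union(7, 5) -> merged; set of 7 now {3, 5, 7, 12}
Step 12: find(7) -> no change; set of 7 is {3, 5, 7, 12}
Step 13: union(4, 9) -> merged; set of 4 now {4, 9}
Step 14: union(12, 1) -> merged; set of 12 now {1, 3, 5, 7, 12}
Step 15: find(10) -> no change; set of 10 is {10}
Component of 3: {1, 3, 5, 7, 12}

Answer: 1, 3, 5, 7, 12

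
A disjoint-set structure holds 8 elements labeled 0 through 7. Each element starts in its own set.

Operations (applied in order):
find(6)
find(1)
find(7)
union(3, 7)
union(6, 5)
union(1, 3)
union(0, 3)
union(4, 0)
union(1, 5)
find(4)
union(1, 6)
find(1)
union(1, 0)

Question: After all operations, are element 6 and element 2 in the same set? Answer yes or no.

Step 1: find(6) -> no change; set of 6 is {6}
Step 2: find(1) -> no change; set of 1 is {1}
Step 3: find(7) -> no change; set of 7 is {7}
Step 4: union(3, 7) -> merged; set of 3 now {3, 7}
Step 5: union(6, 5) -> merged; set of 6 now {5, 6}
Step 6: union(1, 3) -> merged; set of 1 now {1, 3, 7}
Step 7: union(0, 3) -> merged; set of 0 now {0, 1, 3, 7}
Step 8: union(4, 0) -> merged; set of 4 now {0, 1, 3, 4, 7}
Step 9: union(1, 5) -> merged; set of 1 now {0, 1, 3, 4, 5, 6, 7}
Step 10: find(4) -> no change; set of 4 is {0, 1, 3, 4, 5, 6, 7}
Step 11: union(1, 6) -> already same set; set of 1 now {0, 1, 3, 4, 5, 6, 7}
Step 12: find(1) -> no change; set of 1 is {0, 1, 3, 4, 5, 6, 7}
Step 13: union(1, 0) -> already same set; set of 1 now {0, 1, 3, 4, 5, 6, 7}
Set of 6: {0, 1, 3, 4, 5, 6, 7}; 2 is not a member.

Answer: no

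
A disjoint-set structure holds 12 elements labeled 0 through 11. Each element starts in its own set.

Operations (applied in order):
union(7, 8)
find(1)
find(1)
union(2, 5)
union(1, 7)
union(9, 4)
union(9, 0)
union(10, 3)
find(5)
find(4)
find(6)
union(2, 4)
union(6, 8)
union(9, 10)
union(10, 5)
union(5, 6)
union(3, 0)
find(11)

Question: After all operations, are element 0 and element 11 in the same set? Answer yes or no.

Step 1: union(7, 8) -> merged; set of 7 now {7, 8}
Step 2: find(1) -> no change; set of 1 is {1}
Step 3: find(1) -> no change; set of 1 is {1}
Step 4: union(2, 5) -> merged; set of 2 now {2, 5}
Step 5: union(1, 7) -> merged; set of 1 now {1, 7, 8}
Step 6: union(9, 4) -> merged; set of 9 now {4, 9}
Step 7: union(9, 0) -> merged; set of 9 now {0, 4, 9}
Step 8: union(10, 3) -> merged; set of 10 now {3, 10}
Step 9: find(5) -> no change; set of 5 is {2, 5}
Step 10: find(4) -> no change; set of 4 is {0, 4, 9}
Step 11: find(6) -> no change; set of 6 is {6}
Step 12: union(2, 4) -> merged; set of 2 now {0, 2, 4, 5, 9}
Step 13: union(6, 8) -> merged; set of 6 now {1, 6, 7, 8}
Step 14: union(9, 10) -> merged; set of 9 now {0, 2, 3, 4, 5, 9, 10}
Step 15: union(10, 5) -> already same set; set of 10 now {0, 2, 3, 4, 5, 9, 10}
Step 16: union(5, 6) -> merged; set of 5 now {0, 1, 2, 3, 4, 5, 6, 7, 8, 9, 10}
Step 17: union(3, 0) -> already same set; set of 3 now {0, 1, 2, 3, 4, 5, 6, 7, 8, 9, 10}
Step 18: find(11) -> no change; set of 11 is {11}
Set of 0: {0, 1, 2, 3, 4, 5, 6, 7, 8, 9, 10}; 11 is not a member.

Answer: no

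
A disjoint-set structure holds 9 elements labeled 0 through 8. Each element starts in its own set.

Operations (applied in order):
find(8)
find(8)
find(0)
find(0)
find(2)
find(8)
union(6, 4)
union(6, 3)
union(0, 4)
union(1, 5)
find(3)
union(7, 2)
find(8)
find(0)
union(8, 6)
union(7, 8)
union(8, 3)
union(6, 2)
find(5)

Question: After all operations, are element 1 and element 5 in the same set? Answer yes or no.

Step 1: find(8) -> no change; set of 8 is {8}
Step 2: find(8) -> no change; set of 8 is {8}
Step 3: find(0) -> no change; set of 0 is {0}
Step 4: find(0) -> no change; set of 0 is {0}
Step 5: find(2) -> no change; set of 2 is {2}
Step 6: find(8) -> no change; set of 8 is {8}
Step 7: union(6, 4) -> merged; set of 6 now {4, 6}
Step 8: union(6, 3) -> merged; set of 6 now {3, 4, 6}
Step 9: union(0, 4) -> merged; set of 0 now {0, 3, 4, 6}
Step 10: union(1, 5) -> merged; set of 1 now {1, 5}
Step 11: find(3) -> no change; set of 3 is {0, 3, 4, 6}
Step 12: union(7, 2) -> merged; set of 7 now {2, 7}
Step 13: find(8) -> no change; set of 8 is {8}
Step 14: find(0) -> no change; set of 0 is {0, 3, 4, 6}
Step 15: union(8, 6) -> merged; set of 8 now {0, 3, 4, 6, 8}
Step 16: union(7, 8) -> merged; set of 7 now {0, 2, 3, 4, 6, 7, 8}
Step 17: union(8, 3) -> already same set; set of 8 now {0, 2, 3, 4, 6, 7, 8}
Step 18: union(6, 2) -> already same set; set of 6 now {0, 2, 3, 4, 6, 7, 8}
Step 19: find(5) -> no change; set of 5 is {1, 5}
Set of 1: {1, 5}; 5 is a member.

Answer: yes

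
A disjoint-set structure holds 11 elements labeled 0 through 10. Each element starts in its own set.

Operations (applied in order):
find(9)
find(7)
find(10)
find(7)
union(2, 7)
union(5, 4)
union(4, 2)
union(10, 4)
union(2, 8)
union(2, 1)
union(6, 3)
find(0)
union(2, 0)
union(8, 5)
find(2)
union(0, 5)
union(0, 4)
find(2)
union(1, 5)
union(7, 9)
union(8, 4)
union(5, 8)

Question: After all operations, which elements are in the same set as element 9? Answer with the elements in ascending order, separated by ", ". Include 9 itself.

Step 1: find(9) -> no change; set of 9 is {9}
Step 2: find(7) -> no change; set of 7 is {7}
Step 3: find(10) -> no change; set of 10 is {10}
Step 4: find(7) -> no change; set of 7 is {7}
Step 5: union(2, 7) -> merged; set of 2 now {2, 7}
Step 6: union(5, 4) -> merged; set of 5 now {4, 5}
Step 7: union(4, 2) -> merged; set of 4 now {2, 4, 5, 7}
Step 8: union(10, 4) -> merged; set of 10 now {2, 4, 5, 7, 10}
Step 9: union(2, 8) -> merged; set of 2 now {2, 4, 5, 7, 8, 10}
Step 10: union(2, 1) -> merged; set of 2 now {1, 2, 4, 5, 7, 8, 10}
Step 11: union(6, 3) -> merged; set of 6 now {3, 6}
Step 12: find(0) -> no change; set of 0 is {0}
Step 13: union(2, 0) -> merged; set of 2 now {0, 1, 2, 4, 5, 7, 8, 10}
Step 14: union(8, 5) -> already same set; set of 8 now {0, 1, 2, 4, 5, 7, 8, 10}
Step 15: find(2) -> no change; set of 2 is {0, 1, 2, 4, 5, 7, 8, 10}
Step 16: union(0, 5) -> already same set; set of 0 now {0, 1, 2, 4, 5, 7, 8, 10}
Step 17: union(0, 4) -> already same set; set of 0 now {0, 1, 2, 4, 5, 7, 8, 10}
Step 18: find(2) -> no change; set of 2 is {0, 1, 2, 4, 5, 7, 8, 10}
Step 19: union(1, 5) -> already same set; set of 1 now {0, 1, 2, 4, 5, 7, 8, 10}
Step 20: union(7, 9) -> merged; set of 7 now {0, 1, 2, 4, 5, 7, 8, 9, 10}
Step 21: union(8, 4) -> already same set; set of 8 now {0, 1, 2, 4, 5, 7, 8, 9, 10}
Step 22: union(5, 8) -> already same set; set of 5 now {0, 1, 2, 4, 5, 7, 8, 9, 10}
Component of 9: {0, 1, 2, 4, 5, 7, 8, 9, 10}

Answer: 0, 1, 2, 4, 5, 7, 8, 9, 10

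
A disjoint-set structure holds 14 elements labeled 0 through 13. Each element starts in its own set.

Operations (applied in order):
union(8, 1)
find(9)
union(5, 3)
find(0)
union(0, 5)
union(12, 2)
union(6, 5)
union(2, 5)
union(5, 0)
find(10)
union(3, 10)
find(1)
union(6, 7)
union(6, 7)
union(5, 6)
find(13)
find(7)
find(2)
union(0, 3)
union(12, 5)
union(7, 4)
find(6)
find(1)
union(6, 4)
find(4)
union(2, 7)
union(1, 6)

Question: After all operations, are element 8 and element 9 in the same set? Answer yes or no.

Step 1: union(8, 1) -> merged; set of 8 now {1, 8}
Step 2: find(9) -> no change; set of 9 is {9}
Step 3: union(5, 3) -> merged; set of 5 now {3, 5}
Step 4: find(0) -> no change; set of 0 is {0}
Step 5: union(0, 5) -> merged; set of 0 now {0, 3, 5}
Step 6: union(12, 2) -> merged; set of 12 now {2, 12}
Step 7: union(6, 5) -> merged; set of 6 now {0, 3, 5, 6}
Step 8: union(2, 5) -> merged; set of 2 now {0, 2, 3, 5, 6, 12}
Step 9: union(5, 0) -> already same set; set of 5 now {0, 2, 3, 5, 6, 12}
Step 10: find(10) -> no change; set of 10 is {10}
Step 11: union(3, 10) -> merged; set of 3 now {0, 2, 3, 5, 6, 10, 12}
Step 12: find(1) -> no change; set of 1 is {1, 8}
Step 13: union(6, 7) -> merged; set of 6 now {0, 2, 3, 5, 6, 7, 10, 12}
Step 14: union(6, 7) -> already same set; set of 6 now {0, 2, 3, 5, 6, 7, 10, 12}
Step 15: union(5, 6) -> already same set; set of 5 now {0, 2, 3, 5, 6, 7, 10, 12}
Step 16: find(13) -> no change; set of 13 is {13}
Step 17: find(7) -> no change; set of 7 is {0, 2, 3, 5, 6, 7, 10, 12}
Step 18: find(2) -> no change; set of 2 is {0, 2, 3, 5, 6, 7, 10, 12}
Step 19: union(0, 3) -> already same set; set of 0 now {0, 2, 3, 5, 6, 7, 10, 12}
Step 20: union(12, 5) -> already same set; set of 12 now {0, 2, 3, 5, 6, 7, 10, 12}
Step 21: union(7, 4) -> merged; set of 7 now {0, 2, 3, 4, 5, 6, 7, 10, 12}
Step 22: find(6) -> no change; set of 6 is {0, 2, 3, 4, 5, 6, 7, 10, 12}
Step 23: find(1) -> no change; set of 1 is {1, 8}
Step 24: union(6, 4) -> already same set; set of 6 now {0, 2, 3, 4, 5, 6, 7, 10, 12}
Step 25: find(4) -> no change; set of 4 is {0, 2, 3, 4, 5, 6, 7, 10, 12}
Step 26: union(2, 7) -> already same set; set of 2 now {0, 2, 3, 4, 5, 6, 7, 10, 12}
Step 27: union(1, 6) -> merged; set of 1 now {0, 1, 2, 3, 4, 5, 6, 7, 8, 10, 12}
Set of 8: {0, 1, 2, 3, 4, 5, 6, 7, 8, 10, 12}; 9 is not a member.

Answer: no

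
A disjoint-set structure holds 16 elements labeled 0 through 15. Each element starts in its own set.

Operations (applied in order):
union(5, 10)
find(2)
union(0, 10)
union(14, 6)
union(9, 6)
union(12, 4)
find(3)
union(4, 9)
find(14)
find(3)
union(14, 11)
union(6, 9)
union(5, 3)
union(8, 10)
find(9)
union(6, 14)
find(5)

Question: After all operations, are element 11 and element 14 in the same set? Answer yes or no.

Answer: yes

Derivation:
Step 1: union(5, 10) -> merged; set of 5 now {5, 10}
Step 2: find(2) -> no change; set of 2 is {2}
Step 3: union(0, 10) -> merged; set of 0 now {0, 5, 10}
Step 4: union(14, 6) -> merged; set of 14 now {6, 14}
Step 5: union(9, 6) -> merged; set of 9 now {6, 9, 14}
Step 6: union(12, 4) -> merged; set of 12 now {4, 12}
Step 7: find(3) -> no change; set of 3 is {3}
Step 8: union(4, 9) -> merged; set of 4 now {4, 6, 9, 12, 14}
Step 9: find(14) -> no change; set of 14 is {4, 6, 9, 12, 14}
Step 10: find(3) -> no change; set of 3 is {3}
Step 11: union(14, 11) -> merged; set of 14 now {4, 6, 9, 11, 12, 14}
Step 12: union(6, 9) -> already same set; set of 6 now {4, 6, 9, 11, 12, 14}
Step 13: union(5, 3) -> merged; set of 5 now {0, 3, 5, 10}
Step 14: union(8, 10) -> merged; set of 8 now {0, 3, 5, 8, 10}
Step 15: find(9) -> no change; set of 9 is {4, 6, 9, 11, 12, 14}
Step 16: union(6, 14) -> already same set; set of 6 now {4, 6, 9, 11, 12, 14}
Step 17: find(5) -> no change; set of 5 is {0, 3, 5, 8, 10}
Set of 11: {4, 6, 9, 11, 12, 14}; 14 is a member.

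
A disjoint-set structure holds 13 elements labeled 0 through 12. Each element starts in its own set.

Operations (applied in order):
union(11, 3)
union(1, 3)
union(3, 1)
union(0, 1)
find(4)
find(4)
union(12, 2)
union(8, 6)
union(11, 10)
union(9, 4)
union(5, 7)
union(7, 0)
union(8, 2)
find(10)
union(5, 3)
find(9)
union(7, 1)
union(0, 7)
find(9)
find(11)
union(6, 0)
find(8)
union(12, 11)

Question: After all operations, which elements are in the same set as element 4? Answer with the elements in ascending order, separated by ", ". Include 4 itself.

Answer: 4, 9

Derivation:
Step 1: union(11, 3) -> merged; set of 11 now {3, 11}
Step 2: union(1, 3) -> merged; set of 1 now {1, 3, 11}
Step 3: union(3, 1) -> already same set; set of 3 now {1, 3, 11}
Step 4: union(0, 1) -> merged; set of 0 now {0, 1, 3, 11}
Step 5: find(4) -> no change; set of 4 is {4}
Step 6: find(4) -> no change; set of 4 is {4}
Step 7: union(12, 2) -> merged; set of 12 now {2, 12}
Step 8: union(8, 6) -> merged; set of 8 now {6, 8}
Step 9: union(11, 10) -> merged; set of 11 now {0, 1, 3, 10, 11}
Step 10: union(9, 4) -> merged; set of 9 now {4, 9}
Step 11: union(5, 7) -> merged; set of 5 now {5, 7}
Step 12: union(7, 0) -> merged; set of 7 now {0, 1, 3, 5, 7, 10, 11}
Step 13: union(8, 2) -> merged; set of 8 now {2, 6, 8, 12}
Step 14: find(10) -> no change; set of 10 is {0, 1, 3, 5, 7, 10, 11}
Step 15: union(5, 3) -> already same set; set of 5 now {0, 1, 3, 5, 7, 10, 11}
Step 16: find(9) -> no change; set of 9 is {4, 9}
Step 17: union(7, 1) -> already same set; set of 7 now {0, 1, 3, 5, 7, 10, 11}
Step 18: union(0, 7) -> already same set; set of 0 now {0, 1, 3, 5, 7, 10, 11}
Step 19: find(9) -> no change; set of 9 is {4, 9}
Step 20: find(11) -> no change; set of 11 is {0, 1, 3, 5, 7, 10, 11}
Step 21: union(6, 0) -> merged; set of 6 now {0, 1, 2, 3, 5, 6, 7, 8, 10, 11, 12}
Step 22: find(8) -> no change; set of 8 is {0, 1, 2, 3, 5, 6, 7, 8, 10, 11, 12}
Step 23: union(12, 11) -> already same set; set of 12 now {0, 1, 2, 3, 5, 6, 7, 8, 10, 11, 12}
Component of 4: {4, 9}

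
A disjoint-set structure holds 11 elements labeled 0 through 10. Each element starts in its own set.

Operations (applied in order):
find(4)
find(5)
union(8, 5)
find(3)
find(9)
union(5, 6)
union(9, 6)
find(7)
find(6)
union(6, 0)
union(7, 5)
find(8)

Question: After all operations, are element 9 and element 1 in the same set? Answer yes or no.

Step 1: find(4) -> no change; set of 4 is {4}
Step 2: find(5) -> no change; set of 5 is {5}
Step 3: union(8, 5) -> merged; set of 8 now {5, 8}
Step 4: find(3) -> no change; set of 3 is {3}
Step 5: find(9) -> no change; set of 9 is {9}
Step 6: union(5, 6) -> merged; set of 5 now {5, 6, 8}
Step 7: union(9, 6) -> merged; set of 9 now {5, 6, 8, 9}
Step 8: find(7) -> no change; set of 7 is {7}
Step 9: find(6) -> no change; set of 6 is {5, 6, 8, 9}
Step 10: union(6, 0) -> merged; set of 6 now {0, 5, 6, 8, 9}
Step 11: union(7, 5) -> merged; set of 7 now {0, 5, 6, 7, 8, 9}
Step 12: find(8) -> no change; set of 8 is {0, 5, 6, 7, 8, 9}
Set of 9: {0, 5, 6, 7, 8, 9}; 1 is not a member.

Answer: no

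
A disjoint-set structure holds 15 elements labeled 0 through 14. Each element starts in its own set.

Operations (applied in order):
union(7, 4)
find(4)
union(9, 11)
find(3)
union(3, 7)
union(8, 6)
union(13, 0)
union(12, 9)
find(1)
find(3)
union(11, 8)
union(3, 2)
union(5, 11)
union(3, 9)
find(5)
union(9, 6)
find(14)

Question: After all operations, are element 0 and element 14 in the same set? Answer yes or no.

Answer: no

Derivation:
Step 1: union(7, 4) -> merged; set of 7 now {4, 7}
Step 2: find(4) -> no change; set of 4 is {4, 7}
Step 3: union(9, 11) -> merged; set of 9 now {9, 11}
Step 4: find(3) -> no change; set of 3 is {3}
Step 5: union(3, 7) -> merged; set of 3 now {3, 4, 7}
Step 6: union(8, 6) -> merged; set of 8 now {6, 8}
Step 7: union(13, 0) -> merged; set of 13 now {0, 13}
Step 8: union(12, 9) -> merged; set of 12 now {9, 11, 12}
Step 9: find(1) -> no change; set of 1 is {1}
Step 10: find(3) -> no change; set of 3 is {3, 4, 7}
Step 11: union(11, 8) -> merged; set of 11 now {6, 8, 9, 11, 12}
Step 12: union(3, 2) -> merged; set of 3 now {2, 3, 4, 7}
Step 13: union(5, 11) -> merged; set of 5 now {5, 6, 8, 9, 11, 12}
Step 14: union(3, 9) -> merged; set of 3 now {2, 3, 4, 5, 6, 7, 8, 9, 11, 12}
Step 15: find(5) -> no change; set of 5 is {2, 3, 4, 5, 6, 7, 8, 9, 11, 12}
Step 16: union(9, 6) -> already same set; set of 9 now {2, 3, 4, 5, 6, 7, 8, 9, 11, 12}
Step 17: find(14) -> no change; set of 14 is {14}
Set of 0: {0, 13}; 14 is not a member.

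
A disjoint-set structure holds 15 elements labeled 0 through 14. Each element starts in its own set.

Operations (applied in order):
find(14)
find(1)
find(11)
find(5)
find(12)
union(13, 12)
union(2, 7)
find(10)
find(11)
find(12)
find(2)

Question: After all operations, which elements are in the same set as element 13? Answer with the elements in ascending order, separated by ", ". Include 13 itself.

Answer: 12, 13

Derivation:
Step 1: find(14) -> no change; set of 14 is {14}
Step 2: find(1) -> no change; set of 1 is {1}
Step 3: find(11) -> no change; set of 11 is {11}
Step 4: find(5) -> no change; set of 5 is {5}
Step 5: find(12) -> no change; set of 12 is {12}
Step 6: union(13, 12) -> merged; set of 13 now {12, 13}
Step 7: union(2, 7) -> merged; set of 2 now {2, 7}
Step 8: find(10) -> no change; set of 10 is {10}
Step 9: find(11) -> no change; set of 11 is {11}
Step 10: find(12) -> no change; set of 12 is {12, 13}
Step 11: find(2) -> no change; set of 2 is {2, 7}
Component of 13: {12, 13}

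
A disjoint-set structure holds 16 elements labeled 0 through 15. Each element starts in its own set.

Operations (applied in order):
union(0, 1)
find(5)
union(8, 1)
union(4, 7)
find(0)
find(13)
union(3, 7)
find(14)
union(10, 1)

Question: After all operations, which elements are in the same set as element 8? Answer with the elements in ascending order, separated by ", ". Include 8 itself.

Answer: 0, 1, 8, 10

Derivation:
Step 1: union(0, 1) -> merged; set of 0 now {0, 1}
Step 2: find(5) -> no change; set of 5 is {5}
Step 3: union(8, 1) -> merged; set of 8 now {0, 1, 8}
Step 4: union(4, 7) -> merged; set of 4 now {4, 7}
Step 5: find(0) -> no change; set of 0 is {0, 1, 8}
Step 6: find(13) -> no change; set of 13 is {13}
Step 7: union(3, 7) -> merged; set of 3 now {3, 4, 7}
Step 8: find(14) -> no change; set of 14 is {14}
Step 9: union(10, 1) -> merged; set of 10 now {0, 1, 8, 10}
Component of 8: {0, 1, 8, 10}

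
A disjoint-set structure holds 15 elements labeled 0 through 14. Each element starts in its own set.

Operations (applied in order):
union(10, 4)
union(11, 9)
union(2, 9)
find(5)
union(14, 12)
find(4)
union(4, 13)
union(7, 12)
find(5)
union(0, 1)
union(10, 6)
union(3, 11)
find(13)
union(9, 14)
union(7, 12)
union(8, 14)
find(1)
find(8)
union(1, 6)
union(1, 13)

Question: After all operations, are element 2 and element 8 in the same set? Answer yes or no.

Step 1: union(10, 4) -> merged; set of 10 now {4, 10}
Step 2: union(11, 9) -> merged; set of 11 now {9, 11}
Step 3: union(2, 9) -> merged; set of 2 now {2, 9, 11}
Step 4: find(5) -> no change; set of 5 is {5}
Step 5: union(14, 12) -> merged; set of 14 now {12, 14}
Step 6: find(4) -> no change; set of 4 is {4, 10}
Step 7: union(4, 13) -> merged; set of 4 now {4, 10, 13}
Step 8: union(7, 12) -> merged; set of 7 now {7, 12, 14}
Step 9: find(5) -> no change; set of 5 is {5}
Step 10: union(0, 1) -> merged; set of 0 now {0, 1}
Step 11: union(10, 6) -> merged; set of 10 now {4, 6, 10, 13}
Step 12: union(3, 11) -> merged; set of 3 now {2, 3, 9, 11}
Step 13: find(13) -> no change; set of 13 is {4, 6, 10, 13}
Step 14: union(9, 14) -> merged; set of 9 now {2, 3, 7, 9, 11, 12, 14}
Step 15: union(7, 12) -> already same set; set of 7 now {2, 3, 7, 9, 11, 12, 14}
Step 16: union(8, 14) -> merged; set of 8 now {2, 3, 7, 8, 9, 11, 12, 14}
Step 17: find(1) -> no change; set of 1 is {0, 1}
Step 18: find(8) -> no change; set of 8 is {2, 3, 7, 8, 9, 11, 12, 14}
Step 19: union(1, 6) -> merged; set of 1 now {0, 1, 4, 6, 10, 13}
Step 20: union(1, 13) -> already same set; set of 1 now {0, 1, 4, 6, 10, 13}
Set of 2: {2, 3, 7, 8, 9, 11, 12, 14}; 8 is a member.

Answer: yes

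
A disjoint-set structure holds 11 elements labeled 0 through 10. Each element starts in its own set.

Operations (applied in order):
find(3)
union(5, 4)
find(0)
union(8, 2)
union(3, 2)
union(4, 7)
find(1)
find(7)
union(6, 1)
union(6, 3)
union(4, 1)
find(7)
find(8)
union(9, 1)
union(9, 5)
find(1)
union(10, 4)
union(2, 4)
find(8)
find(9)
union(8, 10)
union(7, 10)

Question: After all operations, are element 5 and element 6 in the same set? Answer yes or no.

Answer: yes

Derivation:
Step 1: find(3) -> no change; set of 3 is {3}
Step 2: union(5, 4) -> merged; set of 5 now {4, 5}
Step 3: find(0) -> no change; set of 0 is {0}
Step 4: union(8, 2) -> merged; set of 8 now {2, 8}
Step 5: union(3, 2) -> merged; set of 3 now {2, 3, 8}
Step 6: union(4, 7) -> merged; set of 4 now {4, 5, 7}
Step 7: find(1) -> no change; set of 1 is {1}
Step 8: find(7) -> no change; set of 7 is {4, 5, 7}
Step 9: union(6, 1) -> merged; set of 6 now {1, 6}
Step 10: union(6, 3) -> merged; set of 6 now {1, 2, 3, 6, 8}
Step 11: union(4, 1) -> merged; set of 4 now {1, 2, 3, 4, 5, 6, 7, 8}
Step 12: find(7) -> no change; set of 7 is {1, 2, 3, 4, 5, 6, 7, 8}
Step 13: find(8) -> no change; set of 8 is {1, 2, 3, 4, 5, 6, 7, 8}
Step 14: union(9, 1) -> merged; set of 9 now {1, 2, 3, 4, 5, 6, 7, 8, 9}
Step 15: union(9, 5) -> already same set; set of 9 now {1, 2, 3, 4, 5, 6, 7, 8, 9}
Step 16: find(1) -> no change; set of 1 is {1, 2, 3, 4, 5, 6, 7, 8, 9}
Step 17: union(10, 4) -> merged; set of 10 now {1, 2, 3, 4, 5, 6, 7, 8, 9, 10}
Step 18: union(2, 4) -> already same set; set of 2 now {1, 2, 3, 4, 5, 6, 7, 8, 9, 10}
Step 19: find(8) -> no change; set of 8 is {1, 2, 3, 4, 5, 6, 7, 8, 9, 10}
Step 20: find(9) -> no change; set of 9 is {1, 2, 3, 4, 5, 6, 7, 8, 9, 10}
Step 21: union(8, 10) -> already same set; set of 8 now {1, 2, 3, 4, 5, 6, 7, 8, 9, 10}
Step 22: union(7, 10) -> already same set; set of 7 now {1, 2, 3, 4, 5, 6, 7, 8, 9, 10}
Set of 5: {1, 2, 3, 4, 5, 6, 7, 8, 9, 10}; 6 is a member.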